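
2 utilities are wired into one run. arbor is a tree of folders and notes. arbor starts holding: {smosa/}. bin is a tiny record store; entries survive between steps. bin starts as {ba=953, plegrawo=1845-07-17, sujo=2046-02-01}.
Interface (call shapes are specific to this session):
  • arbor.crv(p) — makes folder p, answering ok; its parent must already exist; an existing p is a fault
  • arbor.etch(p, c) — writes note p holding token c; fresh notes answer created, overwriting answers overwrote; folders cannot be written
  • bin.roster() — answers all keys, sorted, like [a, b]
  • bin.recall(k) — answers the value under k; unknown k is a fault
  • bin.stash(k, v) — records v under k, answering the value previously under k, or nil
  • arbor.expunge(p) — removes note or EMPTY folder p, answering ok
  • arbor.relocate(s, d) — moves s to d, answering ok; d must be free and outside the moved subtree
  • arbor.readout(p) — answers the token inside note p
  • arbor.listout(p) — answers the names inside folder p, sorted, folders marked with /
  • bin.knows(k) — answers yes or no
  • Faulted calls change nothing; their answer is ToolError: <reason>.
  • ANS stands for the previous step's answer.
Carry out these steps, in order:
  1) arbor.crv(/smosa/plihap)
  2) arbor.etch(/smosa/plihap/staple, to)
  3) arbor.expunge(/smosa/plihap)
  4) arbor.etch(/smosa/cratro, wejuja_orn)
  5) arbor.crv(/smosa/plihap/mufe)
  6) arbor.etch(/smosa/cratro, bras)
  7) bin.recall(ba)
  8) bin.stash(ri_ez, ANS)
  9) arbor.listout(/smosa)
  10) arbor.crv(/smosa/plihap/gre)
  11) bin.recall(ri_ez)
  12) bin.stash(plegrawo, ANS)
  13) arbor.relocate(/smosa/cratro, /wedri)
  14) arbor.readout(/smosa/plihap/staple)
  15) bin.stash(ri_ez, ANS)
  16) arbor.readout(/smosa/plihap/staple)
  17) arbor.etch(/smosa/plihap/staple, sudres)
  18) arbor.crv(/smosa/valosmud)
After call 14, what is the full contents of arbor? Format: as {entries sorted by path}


-- 1. arbor.crv(p='/smosa/plihap') ~> ok
-- 2. arbor.etch(p='/smosa/plihap/staple', c='to') ~> created
-- 3. arbor.expunge(p='/smosa/plihap') ~> ToolError: not empty
-- 4. arbor.etch(p='/smosa/cratro', c='wejuja_orn') ~> created
-- 5. arbor.crv(p='/smosa/plihap/mufe') ~> ok
-- 6. arbor.etch(p='/smosa/cratro', c='bras') ~> overwrote
-- 7. bin.recall(k='ba') ~> 953
-- 8. bin.stash(k='ri_ez', v='ANS') ~> nil
-- 9. arbor.listout(p='/smosa') ~> [cratro, plihap/]
-- 10. arbor.crv(p='/smosa/plihap/gre') ~> ok
-- 11. bin.recall(k='ri_ez') ~> 953
-- 12. bin.stash(k='plegrawo', v='ANS') ~> 1845-07-17
-- 13. arbor.relocate(s='/smosa/cratro', d='/wedri') ~> ok
-- 14. arbor.readout(p='/smosa/plihap/staple') ~> to
-- 15. bin.stash(k='ri_ez', v='ANS') ~> 953
-- 16. arbor.readout(p='/smosa/plihap/staple') ~> to
-- 17. arbor.etch(p='/smosa/plihap/staple', c='sudres') ~> overwrote
-- 18. arbor.crv(p='/smosa/valosmud') ~> ok

Answer: {smosa/, smosa/plihap/, smosa/plihap/gre/, smosa/plihap/mufe/, smosa/plihap/staple=to, wedri=bras}


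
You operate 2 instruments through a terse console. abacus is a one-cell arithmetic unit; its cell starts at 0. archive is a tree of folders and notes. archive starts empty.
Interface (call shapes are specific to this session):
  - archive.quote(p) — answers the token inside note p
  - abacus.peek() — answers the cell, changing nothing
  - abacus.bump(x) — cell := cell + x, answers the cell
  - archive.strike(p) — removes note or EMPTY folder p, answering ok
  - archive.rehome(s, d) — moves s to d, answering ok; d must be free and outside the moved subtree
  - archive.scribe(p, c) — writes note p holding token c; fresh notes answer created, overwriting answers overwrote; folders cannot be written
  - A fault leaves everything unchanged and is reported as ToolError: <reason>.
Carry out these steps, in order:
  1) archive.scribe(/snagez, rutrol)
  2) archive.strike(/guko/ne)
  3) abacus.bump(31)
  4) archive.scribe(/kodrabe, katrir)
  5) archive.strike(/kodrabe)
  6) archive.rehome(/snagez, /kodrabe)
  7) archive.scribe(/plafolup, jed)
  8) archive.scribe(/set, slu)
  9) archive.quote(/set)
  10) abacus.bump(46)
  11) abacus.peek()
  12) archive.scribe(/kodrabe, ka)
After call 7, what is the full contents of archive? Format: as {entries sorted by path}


Act: scribe[p='/snagez'; c='rutrol']
Obs: created
Act: strike[p='/guko/ne']
Obs: ToolError: not found
Act: bump[x='31']
Obs: 31
Act: scribe[p='/kodrabe'; c='katrir']
Obs: created
Act: strike[p='/kodrabe']
Obs: ok
Act: rehome[s='/snagez'; d='/kodrabe']
Obs: ok
Act: scribe[p='/plafolup'; c='jed']
Obs: created
Act: scribe[p='/set'; c='slu']
Obs: created
Act: quote[p='/set']
Obs: slu
Act: bump[x='46']
Obs: 77
Act: peek[]
Obs: 77
Act: scribe[p='/kodrabe'; c='ka']
Obs: overwrote

Answer: {kodrabe=rutrol, plafolup=jed}


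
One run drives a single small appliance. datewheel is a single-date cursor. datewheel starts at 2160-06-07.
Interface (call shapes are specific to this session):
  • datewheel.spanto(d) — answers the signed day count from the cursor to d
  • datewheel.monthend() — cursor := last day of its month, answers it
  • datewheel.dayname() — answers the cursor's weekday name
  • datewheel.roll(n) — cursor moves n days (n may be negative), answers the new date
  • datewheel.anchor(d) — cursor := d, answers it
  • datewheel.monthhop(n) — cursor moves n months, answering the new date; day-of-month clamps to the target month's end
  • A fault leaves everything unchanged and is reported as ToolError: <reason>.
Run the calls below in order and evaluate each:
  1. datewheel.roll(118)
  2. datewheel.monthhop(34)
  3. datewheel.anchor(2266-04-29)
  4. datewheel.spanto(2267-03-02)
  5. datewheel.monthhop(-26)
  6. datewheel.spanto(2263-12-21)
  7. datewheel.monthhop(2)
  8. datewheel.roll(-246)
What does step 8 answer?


# datewheel.roll(n: 118) => 2160-10-03
# datewheel.monthhop(n: 34) => 2163-08-03
# datewheel.anchor(d: 2266-04-29) => 2266-04-29
# datewheel.spanto(d: 2267-03-02) => 307
# datewheel.monthhop(n: -26) => 2264-02-29
# datewheel.spanto(d: 2263-12-21) => -70
# datewheel.monthhop(n: 2) => 2264-04-29
# datewheel.roll(n: -246) => 2263-08-27

Answer: 2263-08-27


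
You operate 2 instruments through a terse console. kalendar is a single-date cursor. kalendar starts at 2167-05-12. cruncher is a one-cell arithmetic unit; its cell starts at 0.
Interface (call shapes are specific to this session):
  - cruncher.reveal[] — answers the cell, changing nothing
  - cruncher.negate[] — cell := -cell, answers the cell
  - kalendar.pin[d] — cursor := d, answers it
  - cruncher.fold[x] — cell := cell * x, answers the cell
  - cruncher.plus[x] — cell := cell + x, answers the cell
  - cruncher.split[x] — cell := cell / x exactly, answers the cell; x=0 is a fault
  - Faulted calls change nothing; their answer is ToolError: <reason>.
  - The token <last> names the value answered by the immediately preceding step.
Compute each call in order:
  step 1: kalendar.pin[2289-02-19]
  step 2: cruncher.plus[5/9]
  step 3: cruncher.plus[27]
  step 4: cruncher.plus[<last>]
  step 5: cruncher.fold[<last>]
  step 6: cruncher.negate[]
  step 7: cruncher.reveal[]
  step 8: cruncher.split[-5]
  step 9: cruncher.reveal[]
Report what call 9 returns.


==> pin(d=2289-02-19)
<== 2289-02-19
==> plus(x=5/9)
<== 5/9
==> plus(x=27)
<== 248/9
==> plus(x=<last>)
<== 496/9
==> fold(x=<last>)
<== 246016/81
==> negate()
<== -246016/81
==> reveal()
<== -246016/81
==> split(x=-5)
<== 246016/405
==> reveal()
<== 246016/405

Answer: 246016/405


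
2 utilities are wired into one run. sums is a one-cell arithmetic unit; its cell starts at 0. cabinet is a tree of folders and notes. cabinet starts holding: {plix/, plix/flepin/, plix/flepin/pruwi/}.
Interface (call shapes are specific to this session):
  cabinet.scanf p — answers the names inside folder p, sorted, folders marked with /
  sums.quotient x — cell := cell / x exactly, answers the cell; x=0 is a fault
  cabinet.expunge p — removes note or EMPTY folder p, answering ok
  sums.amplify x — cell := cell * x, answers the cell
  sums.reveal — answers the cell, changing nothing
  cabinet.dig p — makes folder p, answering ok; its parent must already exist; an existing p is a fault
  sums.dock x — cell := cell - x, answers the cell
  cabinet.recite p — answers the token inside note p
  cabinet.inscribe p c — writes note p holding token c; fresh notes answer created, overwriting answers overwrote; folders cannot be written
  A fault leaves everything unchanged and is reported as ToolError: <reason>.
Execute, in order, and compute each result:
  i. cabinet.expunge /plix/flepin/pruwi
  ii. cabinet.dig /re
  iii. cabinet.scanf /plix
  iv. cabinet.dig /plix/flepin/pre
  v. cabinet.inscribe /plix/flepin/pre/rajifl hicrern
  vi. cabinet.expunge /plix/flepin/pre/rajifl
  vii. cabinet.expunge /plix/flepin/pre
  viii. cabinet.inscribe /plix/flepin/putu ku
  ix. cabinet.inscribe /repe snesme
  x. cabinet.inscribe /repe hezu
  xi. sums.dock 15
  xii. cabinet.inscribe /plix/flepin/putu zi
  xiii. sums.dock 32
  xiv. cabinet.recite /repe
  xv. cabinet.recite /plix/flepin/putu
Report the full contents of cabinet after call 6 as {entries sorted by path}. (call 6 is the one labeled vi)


% expunge p=/plix/flepin/pruwi
:: ok
% dig p=/re
:: ok
% scanf p=/plix
:: [flepin/]
% dig p=/plix/flepin/pre
:: ok
% inscribe p=/plix/flepin/pre/rajifl c=hicrern
:: created
% expunge p=/plix/flepin/pre/rajifl
:: ok
% expunge p=/plix/flepin/pre
:: ok
% inscribe p=/plix/flepin/putu c=ku
:: created
% inscribe p=/repe c=snesme
:: created
% inscribe p=/repe c=hezu
:: overwrote
% dock x=15
:: -15
% inscribe p=/plix/flepin/putu c=zi
:: overwrote
% dock x=32
:: -47
% recite p=/repe
:: hezu
% recite p=/plix/flepin/putu
:: zi

Answer: {plix/, plix/flepin/, plix/flepin/pre/, re/}


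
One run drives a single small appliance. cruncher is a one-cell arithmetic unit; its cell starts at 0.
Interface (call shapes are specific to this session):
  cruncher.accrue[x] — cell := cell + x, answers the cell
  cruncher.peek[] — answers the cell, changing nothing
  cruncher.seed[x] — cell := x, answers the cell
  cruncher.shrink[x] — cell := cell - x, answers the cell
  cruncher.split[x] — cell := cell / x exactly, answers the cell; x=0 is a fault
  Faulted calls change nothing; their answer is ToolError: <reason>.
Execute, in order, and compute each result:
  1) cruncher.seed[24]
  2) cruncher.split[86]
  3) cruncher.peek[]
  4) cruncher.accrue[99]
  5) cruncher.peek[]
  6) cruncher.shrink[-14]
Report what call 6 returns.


% seed x='24'
= 24
% split x='86'
= 12/43
% peek
= 12/43
% accrue x='99'
= 4269/43
% peek
= 4269/43
% shrink x='-14'
= 4871/43

Answer: 4871/43


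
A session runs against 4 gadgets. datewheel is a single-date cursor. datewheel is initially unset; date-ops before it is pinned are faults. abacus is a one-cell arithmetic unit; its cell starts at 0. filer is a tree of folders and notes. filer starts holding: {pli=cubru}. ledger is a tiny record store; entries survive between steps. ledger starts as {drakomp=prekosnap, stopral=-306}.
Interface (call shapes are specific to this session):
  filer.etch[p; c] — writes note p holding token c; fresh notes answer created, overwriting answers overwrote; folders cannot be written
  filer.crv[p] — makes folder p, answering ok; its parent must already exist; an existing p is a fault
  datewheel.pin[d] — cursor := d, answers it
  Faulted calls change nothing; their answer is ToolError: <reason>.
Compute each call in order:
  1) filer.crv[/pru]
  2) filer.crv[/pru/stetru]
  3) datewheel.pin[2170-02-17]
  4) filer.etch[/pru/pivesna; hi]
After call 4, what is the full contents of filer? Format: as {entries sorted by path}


→ filer.crv(/pru)
← ok
→ filer.crv(/pru/stetru)
← ok
→ datewheel.pin(2170-02-17)
← 2170-02-17
→ filer.etch(/pru/pivesna, hi)
← created

Answer: {pli=cubru, pru/, pru/pivesna=hi, pru/stetru/}


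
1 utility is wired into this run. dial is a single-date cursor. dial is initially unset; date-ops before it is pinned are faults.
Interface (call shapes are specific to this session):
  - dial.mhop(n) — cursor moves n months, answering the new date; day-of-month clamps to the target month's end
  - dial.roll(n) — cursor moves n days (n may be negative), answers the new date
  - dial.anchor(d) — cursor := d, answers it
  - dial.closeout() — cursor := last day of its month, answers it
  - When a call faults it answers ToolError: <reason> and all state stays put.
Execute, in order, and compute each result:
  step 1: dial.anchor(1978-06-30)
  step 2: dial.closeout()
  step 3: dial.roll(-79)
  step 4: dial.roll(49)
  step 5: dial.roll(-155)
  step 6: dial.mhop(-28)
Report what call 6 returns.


Calling dial.anchor using d=1978-06-30, and see 1978-06-30.
Calling dial.closeout(), giving 1978-06-30.
Using dial.roll using n=-79, and see 1978-04-12.
Invoking dial.roll using n=49, and get 1978-05-31.
I try dial.roll using n=-155, which returns 1977-12-27.
Calling dial.mhop using n=-28, and get 1975-08-27.

Answer: 1975-08-27


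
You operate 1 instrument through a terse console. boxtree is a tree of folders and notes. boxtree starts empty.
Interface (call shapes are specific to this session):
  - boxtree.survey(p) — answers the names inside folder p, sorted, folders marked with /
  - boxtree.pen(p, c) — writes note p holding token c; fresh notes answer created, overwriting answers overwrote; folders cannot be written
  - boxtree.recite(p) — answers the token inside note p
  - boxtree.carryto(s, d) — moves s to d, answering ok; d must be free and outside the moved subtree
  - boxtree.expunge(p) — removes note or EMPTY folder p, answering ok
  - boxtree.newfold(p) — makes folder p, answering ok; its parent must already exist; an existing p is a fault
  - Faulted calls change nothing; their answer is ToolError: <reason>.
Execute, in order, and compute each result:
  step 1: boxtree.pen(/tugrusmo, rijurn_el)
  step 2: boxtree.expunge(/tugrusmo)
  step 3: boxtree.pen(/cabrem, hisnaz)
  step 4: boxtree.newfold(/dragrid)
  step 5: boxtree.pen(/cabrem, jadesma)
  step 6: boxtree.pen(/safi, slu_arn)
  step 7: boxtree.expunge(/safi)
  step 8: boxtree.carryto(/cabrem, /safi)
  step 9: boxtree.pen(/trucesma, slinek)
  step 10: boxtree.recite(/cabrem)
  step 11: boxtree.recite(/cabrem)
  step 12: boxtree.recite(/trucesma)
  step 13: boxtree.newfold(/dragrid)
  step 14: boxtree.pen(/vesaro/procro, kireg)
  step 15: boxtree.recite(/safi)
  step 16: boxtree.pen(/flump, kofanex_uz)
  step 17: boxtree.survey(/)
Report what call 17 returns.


Answer: [dragrid/, flump, safi, trucesma]

Derivation:
I use boxtree.pen passing p='/tugrusmo', c='rijurn_el', which returns created.
I invoke boxtree.expunge passing p='/tugrusmo', giving ok.
Next I call boxtree.pen passing p='/cabrem', c='hisnaz', and see created.
I invoke boxtree.newfold passing p='/dragrid', — result: ok.
Next I call boxtree.pen passing p='/cabrem', c='jadesma': overwrote.
I run boxtree.pen passing p='/safi', c='slu_arn': created.
Now I run boxtree.expunge passing p='/safi', and get ok.
Now I run boxtree.carryto passing s='/cabrem', d='/safi', which returns ok.
I run boxtree.pen passing p='/trucesma', c='slinek', and get created.
Now I run boxtree.recite passing p='/cabrem', and observe ToolError: not found.
Invoking boxtree.recite passing p='/cabrem', and observe ToolError: not found.
I try boxtree.recite passing p='/trucesma', which returns slinek.
Next I call boxtree.newfold passing p='/dragrid', and get ToolError: exists.
I invoke boxtree.pen passing p='/vesaro/procro', c='kireg', and get ToolError: no parent.
I try boxtree.recite passing p='/safi', → jadesma.
Invoking boxtree.pen passing p='/flump', c='kofanex_uz', yielding created.
Using boxtree.survey passing p='/', → [dragrid/, flump, safi, trucesma].


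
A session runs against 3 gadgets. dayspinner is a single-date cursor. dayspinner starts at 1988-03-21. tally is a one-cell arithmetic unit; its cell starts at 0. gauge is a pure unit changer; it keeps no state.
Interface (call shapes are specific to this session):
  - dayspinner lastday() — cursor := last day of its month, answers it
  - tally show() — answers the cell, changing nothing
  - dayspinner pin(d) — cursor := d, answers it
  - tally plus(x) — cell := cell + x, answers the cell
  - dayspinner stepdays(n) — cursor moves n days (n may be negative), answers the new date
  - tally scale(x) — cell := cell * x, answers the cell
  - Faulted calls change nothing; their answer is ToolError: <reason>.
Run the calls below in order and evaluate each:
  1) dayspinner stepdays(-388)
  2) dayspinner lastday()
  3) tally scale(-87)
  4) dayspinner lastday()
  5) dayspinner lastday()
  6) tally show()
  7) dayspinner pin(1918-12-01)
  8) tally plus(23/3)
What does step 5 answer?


Answer: 1987-02-28

Derivation:
Act: dayspinner stepdays[-388]
Obs: 1987-02-27
Act: dayspinner lastday[]
Obs: 1987-02-28
Act: tally scale[-87]
Obs: 0
Act: dayspinner lastday[]
Obs: 1987-02-28
Act: dayspinner lastday[]
Obs: 1987-02-28
Act: tally show[]
Obs: 0
Act: dayspinner pin[1918-12-01]
Obs: 1918-12-01
Act: tally plus[23/3]
Obs: 23/3


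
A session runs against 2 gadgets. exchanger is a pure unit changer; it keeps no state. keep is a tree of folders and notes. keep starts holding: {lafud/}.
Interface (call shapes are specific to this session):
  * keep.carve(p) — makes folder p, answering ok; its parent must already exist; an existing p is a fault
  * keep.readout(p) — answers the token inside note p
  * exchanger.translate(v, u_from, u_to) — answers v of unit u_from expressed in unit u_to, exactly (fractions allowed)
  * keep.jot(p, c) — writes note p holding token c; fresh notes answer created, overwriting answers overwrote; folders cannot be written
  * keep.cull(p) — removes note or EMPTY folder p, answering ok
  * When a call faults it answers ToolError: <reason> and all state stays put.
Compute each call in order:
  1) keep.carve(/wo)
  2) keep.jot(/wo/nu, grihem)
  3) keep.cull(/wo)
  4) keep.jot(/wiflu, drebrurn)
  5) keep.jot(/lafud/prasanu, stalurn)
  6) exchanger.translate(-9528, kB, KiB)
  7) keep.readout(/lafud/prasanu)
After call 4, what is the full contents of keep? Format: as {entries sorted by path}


Answer: {lafud/, wiflu=drebrurn, wo/, wo/nu=grihem}

Derivation:
→ carve(p='/wo')
← ok
→ jot(p='/wo/nu', c='grihem')
← created
→ cull(p='/wo')
← ToolError: not empty
→ jot(p='/wiflu', c='drebrurn')
← created
→ jot(p='/lafud/prasanu', c='stalurn')
← created
→ translate(v='-9528', u_from='kB', u_to='KiB')
← -148875/16
→ readout(p='/lafud/prasanu')
← stalurn


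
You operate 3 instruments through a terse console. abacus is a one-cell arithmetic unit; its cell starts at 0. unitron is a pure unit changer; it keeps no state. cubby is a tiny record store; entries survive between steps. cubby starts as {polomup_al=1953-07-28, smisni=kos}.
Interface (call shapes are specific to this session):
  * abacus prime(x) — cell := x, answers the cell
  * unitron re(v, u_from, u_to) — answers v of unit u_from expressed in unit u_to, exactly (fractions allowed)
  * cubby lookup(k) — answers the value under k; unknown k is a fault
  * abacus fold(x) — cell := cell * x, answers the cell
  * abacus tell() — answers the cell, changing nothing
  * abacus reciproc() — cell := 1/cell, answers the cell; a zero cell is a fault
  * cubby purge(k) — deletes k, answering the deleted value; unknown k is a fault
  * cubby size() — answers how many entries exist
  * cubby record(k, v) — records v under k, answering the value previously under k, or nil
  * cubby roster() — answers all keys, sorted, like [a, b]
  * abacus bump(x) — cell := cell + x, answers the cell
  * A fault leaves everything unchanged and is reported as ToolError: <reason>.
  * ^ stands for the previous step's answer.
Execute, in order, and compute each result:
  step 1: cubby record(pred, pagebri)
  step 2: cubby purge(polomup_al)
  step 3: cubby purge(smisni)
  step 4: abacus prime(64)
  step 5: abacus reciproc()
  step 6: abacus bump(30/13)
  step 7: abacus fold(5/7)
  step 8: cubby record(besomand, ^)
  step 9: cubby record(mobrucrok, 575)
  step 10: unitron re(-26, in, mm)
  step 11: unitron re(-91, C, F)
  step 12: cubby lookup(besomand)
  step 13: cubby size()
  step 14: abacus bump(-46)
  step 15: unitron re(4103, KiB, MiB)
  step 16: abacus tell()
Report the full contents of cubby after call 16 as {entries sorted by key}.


Answer: {besomand=9665/5824, mobrucrok=575, pred=pagebri}

Derivation:
-- 1. cubby record(k→pred, v→pagebri) ~> nil
-- 2. cubby purge(k→polomup_al) ~> 1953-07-28
-- 3. cubby purge(k→smisni) ~> kos
-- 4. abacus prime(x→64) ~> 64
-- 5. abacus reciproc() ~> 1/64
-- 6. abacus bump(x→30/13) ~> 1933/832
-- 7. abacus fold(x→5/7) ~> 9665/5824
-- 8. cubby record(k→besomand, v→^) ~> nil
-- 9. cubby record(k→mobrucrok, v→575) ~> nil
-- 10. unitron re(v→-26, u_from→in, u_to→mm) ~> -3302/5
-- 11. unitron re(v→-91, u_from→C, u_to→F) ~> -659/5
-- 12. cubby lookup(k→besomand) ~> 9665/5824
-- 13. cubby size() ~> 3
-- 14. abacus bump(x→-46) ~> -258239/5824
-- 15. unitron re(v→4103, u_from→KiB, u_to→MiB) ~> 4103/1024
-- 16. abacus tell() ~> -258239/5824


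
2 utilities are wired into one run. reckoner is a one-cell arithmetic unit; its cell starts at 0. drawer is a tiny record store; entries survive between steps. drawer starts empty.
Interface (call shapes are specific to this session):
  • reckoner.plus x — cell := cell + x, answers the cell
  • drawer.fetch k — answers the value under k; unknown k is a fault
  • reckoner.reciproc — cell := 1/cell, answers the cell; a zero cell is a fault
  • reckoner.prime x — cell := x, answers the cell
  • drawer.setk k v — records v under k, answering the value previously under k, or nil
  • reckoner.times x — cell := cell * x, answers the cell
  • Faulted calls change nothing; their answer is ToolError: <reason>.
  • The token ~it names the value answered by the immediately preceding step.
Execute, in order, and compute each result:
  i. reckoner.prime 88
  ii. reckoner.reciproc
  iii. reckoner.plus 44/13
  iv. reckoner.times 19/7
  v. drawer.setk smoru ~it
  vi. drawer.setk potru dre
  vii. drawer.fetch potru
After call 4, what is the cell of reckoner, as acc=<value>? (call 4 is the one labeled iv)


Answer: acc=10545/1144

Derivation:
~$ prime x: 88
= 88
~$ reciproc
= 1/88
~$ plus x: 44/13
= 3885/1144
~$ times x: 19/7
= 10545/1144
~$ setk k: smoru v: ~it
= nil
~$ setk k: potru v: dre
= nil
~$ fetch k: potru
= dre


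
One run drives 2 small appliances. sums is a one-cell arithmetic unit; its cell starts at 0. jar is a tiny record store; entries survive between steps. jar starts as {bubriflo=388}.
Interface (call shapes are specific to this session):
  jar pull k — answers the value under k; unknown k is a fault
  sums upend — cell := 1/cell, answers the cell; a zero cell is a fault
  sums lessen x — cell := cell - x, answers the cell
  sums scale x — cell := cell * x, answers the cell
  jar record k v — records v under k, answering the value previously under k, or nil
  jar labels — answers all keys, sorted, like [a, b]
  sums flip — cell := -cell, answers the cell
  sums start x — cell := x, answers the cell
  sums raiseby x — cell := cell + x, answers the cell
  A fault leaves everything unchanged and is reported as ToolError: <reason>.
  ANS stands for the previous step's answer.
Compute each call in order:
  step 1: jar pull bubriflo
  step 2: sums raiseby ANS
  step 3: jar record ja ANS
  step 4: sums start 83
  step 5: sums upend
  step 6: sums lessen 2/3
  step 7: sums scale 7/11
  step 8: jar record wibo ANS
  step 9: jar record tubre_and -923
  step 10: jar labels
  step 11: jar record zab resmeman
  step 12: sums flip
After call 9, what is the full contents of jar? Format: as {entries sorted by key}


Answer: {bubriflo=388, ja=388, tubre_and=-923, wibo=-1141/2739}

Derivation:
CALL jar pull[k='bubriflo']
RET  388
CALL sums raiseby[x='ANS']
RET  388
CALL jar record[k='ja'; v='ANS']
RET  nil
CALL sums start[x='83']
RET  83
CALL sums upend[]
RET  1/83
CALL sums lessen[x='2/3']
RET  -163/249
CALL sums scale[x='7/11']
RET  -1141/2739
CALL jar record[k='wibo'; v='ANS']
RET  nil
CALL jar record[k='tubre_and'; v='-923']
RET  nil
CALL jar labels[]
RET  [bubriflo, ja, tubre_and, wibo]
CALL jar record[k='zab'; v='resmeman']
RET  nil
CALL sums flip[]
RET  1141/2739


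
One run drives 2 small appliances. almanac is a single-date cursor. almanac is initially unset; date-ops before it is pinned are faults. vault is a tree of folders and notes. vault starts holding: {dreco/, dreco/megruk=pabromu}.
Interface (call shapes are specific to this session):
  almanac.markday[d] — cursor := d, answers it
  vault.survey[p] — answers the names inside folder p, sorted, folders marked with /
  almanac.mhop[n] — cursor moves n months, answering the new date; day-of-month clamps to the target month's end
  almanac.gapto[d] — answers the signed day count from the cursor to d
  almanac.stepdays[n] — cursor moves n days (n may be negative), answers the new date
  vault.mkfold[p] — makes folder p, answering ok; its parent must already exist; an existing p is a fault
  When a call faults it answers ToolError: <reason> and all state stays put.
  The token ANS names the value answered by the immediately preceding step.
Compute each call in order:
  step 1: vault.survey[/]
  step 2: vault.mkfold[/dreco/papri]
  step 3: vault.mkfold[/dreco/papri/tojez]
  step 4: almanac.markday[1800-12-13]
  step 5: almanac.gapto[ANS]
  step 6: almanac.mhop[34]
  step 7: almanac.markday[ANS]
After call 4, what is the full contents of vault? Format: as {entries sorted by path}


Answer: {dreco/, dreco/megruk=pabromu, dreco/papri/, dreco/papri/tojez/}

Derivation:
Next I call survey with p=/, giving [dreco/].
I call mkfold with p=/dreco/papri, giving ok.
I call mkfold with p=/dreco/papri/tojez, and observe ok.
Calling markday with d=1800-12-13, — result: 1800-12-13.
I try gapto with d=ANS, giving 0.
I use mhop with n=34, and observe 1803-10-13.
I run markday with d=ANS, and observe 1803-10-13.


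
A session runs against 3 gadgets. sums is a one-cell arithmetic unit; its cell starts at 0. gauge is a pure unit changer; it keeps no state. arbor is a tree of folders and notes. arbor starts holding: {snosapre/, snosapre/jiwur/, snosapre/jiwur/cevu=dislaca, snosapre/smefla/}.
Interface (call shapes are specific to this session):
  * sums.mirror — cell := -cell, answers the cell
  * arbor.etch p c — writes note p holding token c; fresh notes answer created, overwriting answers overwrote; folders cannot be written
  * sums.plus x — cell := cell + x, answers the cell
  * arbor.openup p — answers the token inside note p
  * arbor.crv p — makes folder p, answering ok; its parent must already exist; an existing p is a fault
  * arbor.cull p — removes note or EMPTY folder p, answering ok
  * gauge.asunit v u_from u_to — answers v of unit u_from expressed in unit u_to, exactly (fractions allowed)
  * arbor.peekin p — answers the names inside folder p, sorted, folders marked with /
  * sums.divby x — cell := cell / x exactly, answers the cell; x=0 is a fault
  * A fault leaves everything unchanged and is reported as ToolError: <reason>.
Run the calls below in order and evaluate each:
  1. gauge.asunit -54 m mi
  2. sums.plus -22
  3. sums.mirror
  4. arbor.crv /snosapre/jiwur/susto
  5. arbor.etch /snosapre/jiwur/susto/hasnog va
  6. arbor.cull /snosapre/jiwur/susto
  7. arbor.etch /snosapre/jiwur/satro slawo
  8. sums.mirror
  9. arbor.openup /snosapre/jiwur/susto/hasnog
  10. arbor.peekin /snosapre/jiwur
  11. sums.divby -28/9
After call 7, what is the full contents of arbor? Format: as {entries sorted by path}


→ gauge.asunit(v=-54, u_from=m, u_to=mi)
← -375/11176
→ sums.plus(x=-22)
← -22
→ sums.mirror()
← 22
→ arbor.crv(p=/snosapre/jiwur/susto)
← ok
→ arbor.etch(p=/snosapre/jiwur/susto/hasnog, c=va)
← created
→ arbor.cull(p=/snosapre/jiwur/susto)
← ToolError: not empty
→ arbor.etch(p=/snosapre/jiwur/satro, c=slawo)
← created
→ sums.mirror()
← -22
→ arbor.openup(p=/snosapre/jiwur/susto/hasnog)
← va
→ arbor.peekin(p=/snosapre/jiwur)
← [cevu, satro, susto/]
→ sums.divby(x=-28/9)
← 99/14

Answer: {snosapre/, snosapre/jiwur/, snosapre/jiwur/cevu=dislaca, snosapre/jiwur/satro=slawo, snosapre/jiwur/susto/, snosapre/jiwur/susto/hasnog=va, snosapre/smefla/}


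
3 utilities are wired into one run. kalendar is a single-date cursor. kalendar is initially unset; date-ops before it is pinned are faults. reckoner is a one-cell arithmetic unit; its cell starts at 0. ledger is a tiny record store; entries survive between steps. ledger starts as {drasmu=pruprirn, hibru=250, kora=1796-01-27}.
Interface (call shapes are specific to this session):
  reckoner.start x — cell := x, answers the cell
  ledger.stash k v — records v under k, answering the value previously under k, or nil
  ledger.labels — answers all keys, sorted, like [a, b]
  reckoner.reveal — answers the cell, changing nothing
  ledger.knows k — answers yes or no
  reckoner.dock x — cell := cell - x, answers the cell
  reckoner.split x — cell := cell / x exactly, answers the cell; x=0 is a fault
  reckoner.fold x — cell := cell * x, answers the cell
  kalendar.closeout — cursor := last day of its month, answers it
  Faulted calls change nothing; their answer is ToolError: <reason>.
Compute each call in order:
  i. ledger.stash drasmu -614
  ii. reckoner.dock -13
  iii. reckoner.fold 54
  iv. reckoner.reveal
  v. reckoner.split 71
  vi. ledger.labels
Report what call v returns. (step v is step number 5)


Invoking stash with k='drasmu', v='-614', and observe pruprirn.
Using dock with x='-13', → 13.
Using fold with x='54', — result: 702.
I try reveal(), and get 702.
I invoke split with x='71', which returns 702/71.
I invoke labels(), and see [drasmu, hibru, kora].

Answer: 702/71


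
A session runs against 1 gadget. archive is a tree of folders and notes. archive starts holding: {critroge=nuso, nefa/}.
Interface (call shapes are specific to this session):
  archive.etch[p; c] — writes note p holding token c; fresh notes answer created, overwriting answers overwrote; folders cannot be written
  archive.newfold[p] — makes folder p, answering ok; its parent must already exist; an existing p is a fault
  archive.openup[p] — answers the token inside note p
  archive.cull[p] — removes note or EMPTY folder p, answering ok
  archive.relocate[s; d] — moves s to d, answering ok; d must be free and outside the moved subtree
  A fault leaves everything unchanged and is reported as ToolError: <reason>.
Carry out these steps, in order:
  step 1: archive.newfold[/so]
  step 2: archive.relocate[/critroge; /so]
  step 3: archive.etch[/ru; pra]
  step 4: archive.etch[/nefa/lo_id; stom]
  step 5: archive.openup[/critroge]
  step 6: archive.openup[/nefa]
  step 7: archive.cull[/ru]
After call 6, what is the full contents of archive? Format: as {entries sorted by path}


Answer: {critroge=nuso, nefa/, nefa/lo_id=stom, ru=pra, so/}

Derivation:
I run archive.newfold with p='/so', yielding ok.
I use archive.relocate with s='/critroge', d='/so', giving ToolError: exists.
Next I call archive.etch with p='/ru', c='pra', and observe created.
Then archive.etch with p='/nefa/lo_id', c='stom', → created.
I call archive.openup with p='/critroge', → nuso.
Next I call archive.openup with p='/nefa', and get ToolError: is a directory.
Next I call archive.cull with p='/ru', and get ok.


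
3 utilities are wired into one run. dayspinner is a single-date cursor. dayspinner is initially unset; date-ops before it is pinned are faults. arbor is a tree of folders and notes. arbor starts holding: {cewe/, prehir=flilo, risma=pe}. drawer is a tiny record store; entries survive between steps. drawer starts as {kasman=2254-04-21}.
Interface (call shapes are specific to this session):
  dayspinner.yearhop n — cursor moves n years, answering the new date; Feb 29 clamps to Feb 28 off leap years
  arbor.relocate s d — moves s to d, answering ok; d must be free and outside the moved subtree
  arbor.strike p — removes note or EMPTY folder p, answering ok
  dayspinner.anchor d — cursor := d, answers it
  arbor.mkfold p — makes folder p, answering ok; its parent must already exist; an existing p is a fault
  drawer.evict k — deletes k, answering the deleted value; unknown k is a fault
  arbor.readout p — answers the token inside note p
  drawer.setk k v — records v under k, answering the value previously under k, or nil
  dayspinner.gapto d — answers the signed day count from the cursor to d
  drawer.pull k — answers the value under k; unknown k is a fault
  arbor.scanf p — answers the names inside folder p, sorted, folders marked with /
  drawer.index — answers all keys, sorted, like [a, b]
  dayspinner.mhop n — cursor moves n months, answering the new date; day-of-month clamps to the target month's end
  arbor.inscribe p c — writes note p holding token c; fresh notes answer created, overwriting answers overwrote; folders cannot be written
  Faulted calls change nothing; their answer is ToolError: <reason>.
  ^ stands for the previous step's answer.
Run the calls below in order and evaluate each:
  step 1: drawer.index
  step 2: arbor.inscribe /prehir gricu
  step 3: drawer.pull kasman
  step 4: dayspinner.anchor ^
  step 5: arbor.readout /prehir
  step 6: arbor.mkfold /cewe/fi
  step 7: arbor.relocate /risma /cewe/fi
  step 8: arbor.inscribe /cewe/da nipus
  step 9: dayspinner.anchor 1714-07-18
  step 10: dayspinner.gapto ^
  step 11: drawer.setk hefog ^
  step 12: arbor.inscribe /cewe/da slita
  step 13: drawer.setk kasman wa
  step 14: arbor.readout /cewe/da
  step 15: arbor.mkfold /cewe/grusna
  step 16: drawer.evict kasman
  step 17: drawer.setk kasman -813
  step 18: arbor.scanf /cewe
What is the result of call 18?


Answer: [da, fi/, grusna/]

Derivation:
>> drawer.index()
<< [kasman]
>> arbor.inscribe(/prehir, gricu)
<< overwrote
>> drawer.pull(kasman)
<< 2254-04-21
>> dayspinner.anchor(^)
<< 2254-04-21
>> arbor.readout(/prehir)
<< gricu
>> arbor.mkfold(/cewe/fi)
<< ok
>> arbor.relocate(/risma, /cewe/fi)
<< ToolError: exists
>> arbor.inscribe(/cewe/da, nipus)
<< created
>> dayspinner.anchor(1714-07-18)
<< 1714-07-18
>> dayspinner.gapto(^)
<< 0
>> drawer.setk(hefog, ^)
<< nil
>> arbor.inscribe(/cewe/da, slita)
<< overwrote
>> drawer.setk(kasman, wa)
<< 2254-04-21
>> arbor.readout(/cewe/da)
<< slita
>> arbor.mkfold(/cewe/grusna)
<< ok
>> drawer.evict(kasman)
<< wa
>> drawer.setk(kasman, -813)
<< nil
>> arbor.scanf(/cewe)
<< [da, fi/, grusna/]


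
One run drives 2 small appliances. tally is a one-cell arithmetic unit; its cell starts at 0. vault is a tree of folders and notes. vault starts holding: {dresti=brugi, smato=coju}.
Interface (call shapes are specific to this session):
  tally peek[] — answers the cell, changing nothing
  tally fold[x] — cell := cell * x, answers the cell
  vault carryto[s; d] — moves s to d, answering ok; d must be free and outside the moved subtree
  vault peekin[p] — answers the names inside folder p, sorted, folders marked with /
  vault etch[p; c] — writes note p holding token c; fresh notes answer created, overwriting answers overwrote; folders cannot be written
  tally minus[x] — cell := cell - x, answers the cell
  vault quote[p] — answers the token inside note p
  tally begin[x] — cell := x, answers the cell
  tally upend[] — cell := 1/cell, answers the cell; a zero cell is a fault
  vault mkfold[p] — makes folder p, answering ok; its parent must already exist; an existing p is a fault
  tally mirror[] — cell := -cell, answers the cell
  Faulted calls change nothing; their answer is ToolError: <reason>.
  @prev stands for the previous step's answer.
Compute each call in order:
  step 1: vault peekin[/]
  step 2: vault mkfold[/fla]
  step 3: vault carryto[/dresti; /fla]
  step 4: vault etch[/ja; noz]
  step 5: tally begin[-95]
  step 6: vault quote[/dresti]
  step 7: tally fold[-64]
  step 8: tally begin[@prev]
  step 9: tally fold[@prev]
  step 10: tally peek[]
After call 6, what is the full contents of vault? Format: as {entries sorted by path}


Invoking vault peekin(p: /), → [dresti, smato].
I run vault mkfold(p: /fla), yielding ok.
Now I run vault carryto(s: /dresti, d: /fla), and see ToolError: exists.
Using vault etch(p: /ja, c: noz), and see created.
Next I call tally begin(x: -95), and get -95.
I invoke vault quote(p: /dresti), which returns brugi.
Invoking tally fold(x: -64), and see 6080.
I try tally begin(x: @prev), which returns 6080.
I try tally fold(x: @prev), → 36966400.
I try tally peek, and see 36966400.

Answer: {dresti=brugi, fla/, ja=noz, smato=coju}


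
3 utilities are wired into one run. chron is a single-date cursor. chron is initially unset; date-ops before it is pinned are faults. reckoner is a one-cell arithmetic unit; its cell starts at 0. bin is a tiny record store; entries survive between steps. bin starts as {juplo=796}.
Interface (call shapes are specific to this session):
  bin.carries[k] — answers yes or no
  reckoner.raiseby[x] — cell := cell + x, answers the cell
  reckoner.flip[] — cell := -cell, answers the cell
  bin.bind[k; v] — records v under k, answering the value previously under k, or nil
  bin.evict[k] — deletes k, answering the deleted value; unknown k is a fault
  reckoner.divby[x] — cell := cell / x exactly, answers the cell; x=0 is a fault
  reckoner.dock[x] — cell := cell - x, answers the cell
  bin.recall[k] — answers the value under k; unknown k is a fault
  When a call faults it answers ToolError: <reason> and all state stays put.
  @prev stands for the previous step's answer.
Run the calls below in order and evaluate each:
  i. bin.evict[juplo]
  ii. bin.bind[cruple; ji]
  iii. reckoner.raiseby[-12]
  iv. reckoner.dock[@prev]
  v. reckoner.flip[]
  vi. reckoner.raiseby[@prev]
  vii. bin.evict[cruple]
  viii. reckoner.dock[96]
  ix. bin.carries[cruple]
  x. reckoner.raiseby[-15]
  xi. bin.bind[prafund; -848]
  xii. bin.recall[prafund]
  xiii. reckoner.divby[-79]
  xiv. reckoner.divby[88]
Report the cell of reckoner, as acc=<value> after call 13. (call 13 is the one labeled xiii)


Answer: acc=111/79

Derivation:
% bin.evict(k: juplo) == 796
% bin.bind(k: cruple, v: ji) == nil
% reckoner.raiseby(x: -12) == -12
% reckoner.dock(x: @prev) == 0
% reckoner.flip() == 0
% reckoner.raiseby(x: @prev) == 0
% bin.evict(k: cruple) == ji
% reckoner.dock(x: 96) == -96
% bin.carries(k: cruple) == no
% reckoner.raiseby(x: -15) == -111
% bin.bind(k: prafund, v: -848) == nil
% bin.recall(k: prafund) == -848
% reckoner.divby(x: -79) == 111/79
% reckoner.divby(x: 88) == 111/6952


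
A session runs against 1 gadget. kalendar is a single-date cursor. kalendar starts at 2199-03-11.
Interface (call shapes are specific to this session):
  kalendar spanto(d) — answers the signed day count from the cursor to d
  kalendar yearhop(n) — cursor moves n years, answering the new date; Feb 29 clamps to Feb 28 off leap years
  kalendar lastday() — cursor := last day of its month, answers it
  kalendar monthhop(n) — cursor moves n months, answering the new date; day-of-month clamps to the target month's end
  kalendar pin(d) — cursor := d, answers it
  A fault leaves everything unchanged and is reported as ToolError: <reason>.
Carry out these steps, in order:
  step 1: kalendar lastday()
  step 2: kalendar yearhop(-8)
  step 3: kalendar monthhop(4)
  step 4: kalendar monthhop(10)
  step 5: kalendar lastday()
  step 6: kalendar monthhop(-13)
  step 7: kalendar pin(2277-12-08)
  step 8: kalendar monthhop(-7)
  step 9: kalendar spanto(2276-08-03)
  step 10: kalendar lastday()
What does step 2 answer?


-> kalendar lastday()
<- 2199-03-31
-> kalendar yearhop(n=-8)
<- 2191-03-31
-> kalendar monthhop(n=4)
<- 2191-07-31
-> kalendar monthhop(n=10)
<- 2192-05-31
-> kalendar lastday()
<- 2192-05-31
-> kalendar monthhop(n=-13)
<- 2191-04-30
-> kalendar pin(d=2277-12-08)
<- 2277-12-08
-> kalendar monthhop(n=-7)
<- 2277-05-08
-> kalendar spanto(d=2276-08-03)
<- -278
-> kalendar lastday()
<- 2277-05-31

Answer: 2191-03-31
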